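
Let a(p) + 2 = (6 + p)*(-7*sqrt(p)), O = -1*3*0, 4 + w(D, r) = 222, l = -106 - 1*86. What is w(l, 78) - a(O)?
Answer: 220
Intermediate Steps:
l = -192 (l = -106 - 86 = -192)
w(D, r) = 218 (w(D, r) = -4 + 222 = 218)
O = 0 (O = -3*0 = 0)
a(p) = -2 - 7*sqrt(p)*(6 + p) (a(p) = -2 + (6 + p)*(-7*sqrt(p)) = -2 - 7*sqrt(p)*(6 + p))
w(l, 78) - a(O) = 218 - (-2 - 42*sqrt(0) - 7*0**(3/2)) = 218 - (-2 - 42*0 - 7*0) = 218 - (-2 + 0 + 0) = 218 - 1*(-2) = 218 + 2 = 220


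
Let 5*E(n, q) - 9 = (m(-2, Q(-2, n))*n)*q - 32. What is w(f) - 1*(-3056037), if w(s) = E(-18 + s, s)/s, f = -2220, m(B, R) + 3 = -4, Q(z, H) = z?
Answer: 33956789243/11100 ≈ 3.0592e+6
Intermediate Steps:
m(B, R) = -7 (m(B, R) = -3 - 4 = -7)
E(n, q) = -23/5 - 7*n*q/5 (E(n, q) = 9/5 + ((-7*n)*q - 32)/5 = 9/5 + (-7*n*q - 32)/5 = 9/5 + (-32 - 7*n*q)/5 = 9/5 + (-32/5 - 7*n*q/5) = -23/5 - 7*n*q/5)
w(s) = (-23/5 - 7*s*(-18 + s)/5)/s (w(s) = (-23/5 - 7*(-18 + s)*s/5)/s = (-23/5 - 7*s*(-18 + s)/5)/s)
w(f) - 1*(-3056037) = (1/5)*(-23 - 7*(-2220)*(-18 - 2220))/(-2220) - 1*(-3056037) = (1/5)*(-1/2220)*(-23 - 7*(-2220)*(-2238)) + 3056037 = (1/5)*(-1/2220)*(-23 - 34778520) + 3056037 = (1/5)*(-1/2220)*(-34778543) + 3056037 = 34778543/11100 + 3056037 = 33956789243/11100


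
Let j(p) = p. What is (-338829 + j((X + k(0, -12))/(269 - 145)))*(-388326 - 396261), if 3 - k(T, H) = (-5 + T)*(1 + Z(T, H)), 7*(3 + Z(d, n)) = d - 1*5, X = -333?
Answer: 230751726176499/868 ≈ 2.6584e+11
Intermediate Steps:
Z(d, n) = -26/7 + d/7 (Z(d, n) = -3 + (d - 1*5)/7 = -3 + (d - 5)/7 = -3 + (-5 + d)/7 = -3 + (-5/7 + d/7) = -26/7 + d/7)
k(T, H) = 3 - (-5 + T)*(-19/7 + T/7) (k(T, H) = 3 - (-5 + T)*(1 + (-26/7 + T/7)) = 3 - (-5 + T)*(-19/7 + T/7))
(-338829 + j((X + k(0, -12))/(269 - 145)))*(-388326 - 396261) = (-338829 + (-333 + (-74/7 - ⅐*0² + (24/7)*0))/(269 - 145))*(-388326 - 396261) = (-338829 + (-333 + (-74/7 - ⅐*0 + 0))/124)*(-784587) = (-338829 + (-333 + (-74/7 + 0 + 0))*(1/124))*(-784587) = (-338829 + (-333 - 74/7)*(1/124))*(-784587) = (-338829 - 2405/7*1/124)*(-784587) = (-338829 - 2405/868)*(-784587) = -294105977/868*(-784587) = 230751726176499/868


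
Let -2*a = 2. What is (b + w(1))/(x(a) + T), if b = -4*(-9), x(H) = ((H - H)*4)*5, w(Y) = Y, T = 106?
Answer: 37/106 ≈ 0.34906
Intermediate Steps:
a = -1 (a = -1/2*2 = -1)
x(H) = 0 (x(H) = (0*4)*5 = 0*5 = 0)
b = 36
(b + w(1))/(x(a) + T) = (36 + 1)/(0 + 106) = 37/106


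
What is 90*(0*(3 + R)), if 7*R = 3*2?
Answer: 0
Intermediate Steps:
R = 6/7 (R = (3*2)/7 = (1/7)*6 = 6/7 ≈ 0.85714)
90*(0*(3 + R)) = 90*(0*(3 + 6/7)) = 90*(0*(27/7)) = 90*0 = 0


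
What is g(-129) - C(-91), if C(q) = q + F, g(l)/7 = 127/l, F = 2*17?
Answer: 6464/129 ≈ 50.109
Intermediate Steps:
F = 34
g(l) = 889/l (g(l) = 7*(127/l) = 889/l)
C(q) = 34 + q (C(q) = q + 34 = 34 + q)
g(-129) - C(-91) = 889/(-129) - (34 - 91) = 889*(-1/129) - 1*(-57) = -889/129 + 57 = 6464/129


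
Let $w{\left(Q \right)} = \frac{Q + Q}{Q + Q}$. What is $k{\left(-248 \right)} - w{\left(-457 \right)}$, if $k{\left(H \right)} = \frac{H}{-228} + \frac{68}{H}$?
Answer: $- \frac{659}{3534} \approx -0.18647$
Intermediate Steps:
$w{\left(Q \right)} = 1$ ($w{\left(Q \right)} = \frac{2 Q}{2 Q} = 2 Q \frac{1}{2 Q} = 1$)
$k{\left(H \right)} = \frac{68}{H} - \frac{H}{228}$ ($k{\left(H \right)} = H \left(- \frac{1}{228}\right) + \frac{68}{H} = - \frac{H}{228} + \frac{68}{H} = \frac{68}{H} - \frac{H}{228}$)
$k{\left(-248 \right)} - w{\left(-457 \right)} = \left(\frac{68}{-248} - - \frac{62}{57}\right) - 1 = \left(68 \left(- \frac{1}{248}\right) + \frac{62}{57}\right) - 1 = \left(- \frac{17}{62} + \frac{62}{57}\right) - 1 = \frac{2875}{3534} - 1 = - \frac{659}{3534}$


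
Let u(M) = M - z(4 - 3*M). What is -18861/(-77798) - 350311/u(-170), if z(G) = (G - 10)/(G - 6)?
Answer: 1730801736541/844730684 ≈ 2048.9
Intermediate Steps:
z(G) = (-10 + G)/(-6 + G)
u(M) = M - (-6 - 3*M)/(-2 - 3*M) (u(M) = M - (-10 + (4 - 3*M))/(-6 + (4 - 3*M)) = M - (-6 - 3*M)/(-2 - 3*M))
-18861/(-77798) - 350311/u(-170) = -18861/(-77798) - 350311*(2 + 3*(-170))/(-6 - 1*(-170) + 3*(-170)²) = -18861*(-1/77798) - 350311*(2 - 510)/(-6 + 170 + 3*28900) = 18861/77798 - 350311*(-508/(-6 + 170 + 86700)) = 18861/77798 - 350311/((-1/508*86864)) = 18861/77798 - 350311/(-21716/127) = 18861/77798 - 350311*(-127/21716) = 18861/77798 + 44489497/21716 = 1730801736541/844730684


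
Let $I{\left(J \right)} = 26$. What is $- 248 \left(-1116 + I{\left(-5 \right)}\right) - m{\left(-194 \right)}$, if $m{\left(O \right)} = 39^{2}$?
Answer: $268799$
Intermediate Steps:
$m{\left(O \right)} = 1521$
$- 248 \left(-1116 + I{\left(-5 \right)}\right) - m{\left(-194 \right)} = - 248 \left(-1116 + 26\right) - 1521 = \left(-248\right) \left(-1090\right) - 1521 = 270320 - 1521 = 268799$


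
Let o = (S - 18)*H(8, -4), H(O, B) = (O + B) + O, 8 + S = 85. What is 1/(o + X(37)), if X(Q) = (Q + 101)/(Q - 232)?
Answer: 65/45974 ≈ 0.0014138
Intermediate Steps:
S = 77 (S = -8 + 85 = 77)
H(O, B) = B + 2*O (H(O, B) = (B + O) + O = B + 2*O)
X(Q) = (101 + Q)/(-232 + Q)
o = 708 (o = (77 - 18)*(-4 + 2*8) = 59*(-4 + 16) = 59*12 = 708)
1/(o + X(37)) = 1/(708 + (101 + 37)/(-232 + 37)) = 1/(708 + 138/(-195)) = 1/(708 - 1/195*138) = 1/(708 - 46/65) = 1/(45974/65) = 65/45974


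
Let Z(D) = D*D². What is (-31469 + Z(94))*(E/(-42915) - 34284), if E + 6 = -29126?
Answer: -235142581915144/8583 ≈ -2.7396e+10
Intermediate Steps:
E = -29132 (E = -6 - 29126 = -29132)
Z(D) = D³
(-31469 + Z(94))*(E/(-42915) - 34284) = (-31469 + 94³)*(-29132/(-42915) - 34284) = (-31469 + 830584)*(-29132*(-1/42915) - 34284) = 799115*(29132/42915 - 34284) = 799115*(-1471268728/42915) = -235142581915144/8583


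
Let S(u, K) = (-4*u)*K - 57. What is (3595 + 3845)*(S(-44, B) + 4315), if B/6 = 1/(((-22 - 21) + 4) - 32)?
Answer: 2241389280/71 ≈ 3.1569e+7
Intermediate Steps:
B = -6/71 (B = 6/(((-22 - 21) + 4) - 32) = 6/((-43 + 4) - 32) = 6/(-39 - 32) = 6/(-71) = 6*(-1/71) = -6/71 ≈ -0.084507)
S(u, K) = -57 - 4*K*u (S(u, K) = -4*K*u - 57 = -57 - 4*K*u)
(3595 + 3845)*(S(-44, B) + 4315) = (3595 + 3845)*((-57 - 4*(-6/71)*(-44)) + 4315) = 7440*((-57 - 1056/71) + 4315) = 7440*(-5103/71 + 4315) = 7440*(301262/71) = 2241389280/71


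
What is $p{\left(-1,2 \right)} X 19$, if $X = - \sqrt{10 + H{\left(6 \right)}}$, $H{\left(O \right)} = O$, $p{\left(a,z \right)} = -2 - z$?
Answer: $304$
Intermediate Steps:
$X = -4$ ($X = - \sqrt{10 + 6} = - \sqrt{16} = \left(-1\right) 4 = -4$)
$p{\left(-1,2 \right)} X 19 = \left(-2 - 2\right) \left(-4\right) 19 = \left(-4\right) \left(-4\right) 19 = 16 \cdot 19 = 304$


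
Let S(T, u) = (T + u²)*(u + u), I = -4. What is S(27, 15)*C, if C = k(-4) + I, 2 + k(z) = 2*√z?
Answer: -45360 + 30240*I ≈ -45360.0 + 30240.0*I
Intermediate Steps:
k(z) = -2 + 2*√z
C = -6 + 4*I (C = (-2 + 2*√(-4)) - 4 = (-2 + 2*(2*I)) - 4 = (-2 + 4*I) - 4 = -6 + 4*I ≈ -6.0 + 4.0*I)
S(T, u) = 2*u*(T + u²) (S(T, u) = (T + u²)*(2*u) = 2*u*(T + u²))
S(27, 15)*C = (2*15*(27 + 15²))*(-6 + 4*I) = (2*15*(27 + 225))*(-6 + 4*I) = (2*15*252)*(-6 + 4*I) = 7560*(-6 + 4*I) = -45360 + 30240*I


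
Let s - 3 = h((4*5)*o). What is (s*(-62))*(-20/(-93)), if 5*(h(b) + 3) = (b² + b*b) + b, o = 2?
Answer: -8640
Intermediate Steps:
h(b) = -3 + b/5 + 2*b²/5 (h(b) = -3 + ((b² + b*b) + b)/5 = -3 + ((b² + b²) + b)/5 = -3 + (2*b² + b)/5 = -3 + (b + 2*b²)/5 = -3 + (b/5 + 2*b²/5) = -3 + b/5 + 2*b²/5)
s = 648 (s = 3 + (-3 + ((4*5)*2)/5 + 2*((4*5)*2)²/5) = 3 + (-3 + (20*2)/5 + 2*(20*2)²/5) = 3 + (-3 + (⅕)*40 + (⅖)*40²) = 3 + (-3 + 8 + (⅖)*1600) = 3 + (-3 + 8 + 640) = 3 + 645 = 648)
(s*(-62))*(-20/(-93)) = (648*(-62))*(-20/(-93)) = -(-803520)*(-1)/93 = -40176*20/93 = -8640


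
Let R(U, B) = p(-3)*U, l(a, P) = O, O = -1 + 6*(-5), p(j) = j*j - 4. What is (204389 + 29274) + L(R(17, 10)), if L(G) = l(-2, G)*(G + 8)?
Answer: 230780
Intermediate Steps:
p(j) = -4 + j² (p(j) = j² - 4 = -4 + j²)
O = -31 (O = -1 - 30 = -31)
l(a, P) = -31
R(U, B) = 5*U (R(U, B) = (-4 + (-3)²)*U = (-4 + 9)*U = 5*U)
L(G) = -248 - 31*G (L(G) = -31*(G + 8) = -31*(8 + G) = -248 - 31*G)
(204389 + 29274) + L(R(17, 10)) = (204389 + 29274) + (-248 - 155*17) = 233663 + (-248 - 31*85) = 233663 + (-248 - 2635) = 233663 - 2883 = 230780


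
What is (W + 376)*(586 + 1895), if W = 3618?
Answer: 9909114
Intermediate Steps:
(W + 376)*(586 + 1895) = (3618 + 376)*(586 + 1895) = 3994*2481 = 9909114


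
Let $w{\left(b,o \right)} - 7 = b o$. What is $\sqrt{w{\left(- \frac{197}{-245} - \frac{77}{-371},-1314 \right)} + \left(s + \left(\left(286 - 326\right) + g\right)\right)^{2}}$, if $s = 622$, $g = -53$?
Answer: $\frac{2 \sqrt{239597469410}}{1855} \approx 527.75$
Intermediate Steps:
$w{\left(b,o \right)} = 7 + b o$
$\sqrt{w{\left(- \frac{197}{-245} - \frac{77}{-371},-1314 \right)} + \left(s + \left(\left(286 - 326\right) + g\right)\right)^{2}} = \sqrt{\left(7 + \left(- \frac{197}{-245} - \frac{77}{-371}\right) \left(-1314\right)\right) + \left(622 + \left(\left(286 - 326\right) - 53\right)\right)^{2}} = \sqrt{\left(7 + \left(\left(-197\right) \left(- \frac{1}{245}\right) - - \frac{11}{53}\right) \left(-1314\right)\right) + \left(622 - 93\right)^{2}} = \sqrt{\left(7 + \left(\frac{197}{245} + \frac{11}{53}\right) \left(-1314\right)\right) + \left(622 - 93\right)^{2}} = \sqrt{\left(7 + \frac{13136}{12985} \left(-1314\right)\right) + 529^{2}} = \sqrt{\left(7 - \frac{17260704}{12985}\right) + 279841} = \sqrt{- \frac{17169809}{12985} + 279841} = \sqrt{\frac{3616565576}{12985}} = \frac{2 \sqrt{239597469410}}{1855}$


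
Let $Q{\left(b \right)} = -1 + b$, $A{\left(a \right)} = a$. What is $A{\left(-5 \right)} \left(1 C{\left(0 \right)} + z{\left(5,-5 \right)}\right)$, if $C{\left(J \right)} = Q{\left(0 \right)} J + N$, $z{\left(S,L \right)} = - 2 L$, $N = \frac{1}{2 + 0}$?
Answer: $- \frac{105}{2} \approx -52.5$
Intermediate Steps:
$N = \frac{1}{2} \approx 0.5$
$C{\left(J \right)} = \frac{1}{2} - J$ ($C{\left(J \right)} = \left(-1 + 0\right) J + \frac{1}{2} = - J + \frac{1}{2} = \frac{1}{2} - J$)
$A{\left(-5 \right)} \left(1 C{\left(0 \right)} + z{\left(5,-5 \right)}\right) = - 5 \left(1 \left(\frac{1}{2} - 0\right) - -10\right) = - 5 \left(1 \left(\frac{1}{2} + 0\right) + 10\right) = - 5 \left(1 \cdot \frac{1}{2} + 10\right) = - 5 \left(\frac{1}{2} + 10\right) = \left(-5\right) \frac{21}{2} = - \frac{105}{2}$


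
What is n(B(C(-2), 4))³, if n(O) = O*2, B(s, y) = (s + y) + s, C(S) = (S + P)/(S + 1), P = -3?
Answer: 21952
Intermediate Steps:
C(S) = (-3 + S)/(1 + S) (C(S) = (S - 3)/(S + 1) = (-3 + S)/(1 + S))
B(s, y) = y + 2*s
n(O) = 2*O
n(B(C(-2), 4))³ = (2*(4 + 2*((-3 - 2)/(1 - 2))))³ = (2*(4 + 2*(-5/(-1))))³ = (2*(4 + 2*(-1*(-5))))³ = (2*(4 + 2*5))³ = (2*(4 + 10))³ = (2*14)³ = 28³ = 21952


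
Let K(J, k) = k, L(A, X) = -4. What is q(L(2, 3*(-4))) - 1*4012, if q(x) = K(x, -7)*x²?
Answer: -4124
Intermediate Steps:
q(x) = -7*x²
q(L(2, 3*(-4))) - 1*4012 = -7*(-4)² - 1*4012 = -7*16 - 4012 = -112 - 4012 = -4124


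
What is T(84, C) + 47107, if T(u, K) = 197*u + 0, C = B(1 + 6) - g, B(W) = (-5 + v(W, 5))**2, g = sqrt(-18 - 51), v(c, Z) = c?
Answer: 63655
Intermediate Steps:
g = I*sqrt(69) (g = sqrt(-69) = I*sqrt(69) ≈ 8.3066*I)
B(W) = (-5 + W)**2
C = 4 - I*sqrt(69) (C = (-5 + (1 + 6))**2 - I*sqrt(69) = (-5 + 7)**2 - I*sqrt(69) = 2**2 - I*sqrt(69) = 4 - I*sqrt(69) ≈ 4.0 - 8.3066*I)
T(u, K) = 197*u
T(84, C) + 47107 = 197*84 + 47107 = 16548 + 47107 = 63655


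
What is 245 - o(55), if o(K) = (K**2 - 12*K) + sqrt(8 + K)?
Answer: -2120 - 3*sqrt(7) ≈ -2127.9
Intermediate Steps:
o(K) = K**2 + sqrt(8 + K) - 12*K
245 - o(55) = 245 - (55**2 + sqrt(8 + 55) - 12*55) = 245 - (3025 + sqrt(63) - 660) = 245 - (3025 + 3*sqrt(7) - 660) = 245 - (2365 + 3*sqrt(7)) = 245 + (-2365 - 3*sqrt(7)) = -2120 - 3*sqrt(7)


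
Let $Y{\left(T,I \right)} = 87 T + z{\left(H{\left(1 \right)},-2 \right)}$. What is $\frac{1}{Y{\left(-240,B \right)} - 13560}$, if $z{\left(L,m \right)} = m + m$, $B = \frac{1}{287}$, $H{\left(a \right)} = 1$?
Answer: $- \frac{1}{34444} \approx -2.9033 \cdot 10^{-5}$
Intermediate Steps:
$B = \frac{1}{287} \approx 0.0034843$
$z{\left(L,m \right)} = 2 m$
$Y{\left(T,I \right)} = -4 + 87 T$ ($Y{\left(T,I \right)} = 87 T + 2 \left(-2\right) = 87 T - 4 = -4 + 87 T$)
$\frac{1}{Y{\left(-240,B \right)} - 13560} = \frac{1}{\left(-4 + 87 \left(-240\right)\right) - 13560} = \frac{1}{\left(-4 - 20880\right) - 13560} = \frac{1}{-20884 - 13560} = \frac{1}{-34444} = - \frac{1}{34444}$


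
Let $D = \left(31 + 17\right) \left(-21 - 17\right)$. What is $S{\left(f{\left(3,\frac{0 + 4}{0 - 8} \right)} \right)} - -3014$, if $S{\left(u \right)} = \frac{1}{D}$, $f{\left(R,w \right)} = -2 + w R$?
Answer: $\frac{5497535}{1824} \approx 3014.0$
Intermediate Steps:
$D = -1824$ ($D = 48 \left(-38\right) = -1824$)
$f{\left(R,w \right)} = -2 + R w$
$S{\left(u \right)} = - \frac{1}{1824}$ ($S{\left(u \right)} = \frac{1}{-1824} = - \frac{1}{1824}$)
$S{\left(f{\left(3,\frac{0 + 4}{0 - 8} \right)} \right)} - -3014 = - \frac{1}{1824} - -3014 = - \frac{1}{1824} + 3014 = \frac{5497535}{1824}$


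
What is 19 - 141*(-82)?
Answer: 11581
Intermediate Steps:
19 - 141*(-82) = 19 + 11562 = 11581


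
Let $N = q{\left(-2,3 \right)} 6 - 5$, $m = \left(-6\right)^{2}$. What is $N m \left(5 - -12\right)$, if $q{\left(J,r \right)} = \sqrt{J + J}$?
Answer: $-3060 + 7344 i \approx -3060.0 + 7344.0 i$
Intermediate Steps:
$q{\left(J,r \right)} = \sqrt{2} \sqrt{J}$ ($q{\left(J,r \right)} = \sqrt{2 J} = \sqrt{2} \sqrt{J}$)
$m = 36$
$N = -5 + 12 i$ ($N = \sqrt{2} \sqrt{-2} \cdot 6 - 5 = \sqrt{2} i \sqrt{2} \cdot 6 - 5 = 2 i 6 - 5 = 12 i - 5 = -5 + 12 i \approx -5.0 + 12.0 i$)
$N m \left(5 - -12\right) = \left(-5 + 12 i\right) 36 \left(5 - -12\right) = \left(-180 + 432 i\right) \left(5 + 12\right) = \left(-180 + 432 i\right) 17 = -3060 + 7344 i$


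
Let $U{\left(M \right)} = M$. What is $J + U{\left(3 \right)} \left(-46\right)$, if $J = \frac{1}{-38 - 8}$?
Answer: $- \frac{6349}{46} \approx -138.02$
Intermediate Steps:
$J = - \frac{1}{46}$ ($J = \frac{1}{-46} = - \frac{1}{46} \approx -0.021739$)
$J + U{\left(3 \right)} \left(-46\right) = - \frac{1}{46} + 3 \left(-46\right) = - \frac{1}{46} - 138 = - \frac{6349}{46}$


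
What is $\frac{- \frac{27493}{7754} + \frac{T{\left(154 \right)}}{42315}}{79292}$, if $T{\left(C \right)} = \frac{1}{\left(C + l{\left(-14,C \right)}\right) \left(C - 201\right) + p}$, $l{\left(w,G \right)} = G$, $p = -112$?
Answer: $- \frac{8485593759607}{189764632248762480} \approx -4.4716 \cdot 10^{-5}$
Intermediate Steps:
$T{\left(C \right)} = \frac{1}{-112 + 2 C \left(-201 + C\right)}$ ($T{\left(C \right)} = \frac{1}{\left(C + C\right) \left(C - 201\right) - 112} = \frac{1}{2 C \left(-201 + C\right) - 112} = \frac{1}{-112 + 2 C \left(-201 + C\right)}$)
$\frac{- \frac{27493}{7754} + \frac{T{\left(154 \right)}}{42315}}{79292} = \frac{- \frac{27493}{7754} + \frac{\frac{1}{2} \frac{1}{-56 + 154^{2} - 30954}}{42315}}{79292} = \left(\left(-27493\right) \frac{1}{7754} + \frac{1}{2 \left(-56 + 23716 - 30954\right)} \frac{1}{42315}\right) \frac{1}{79292} = \left(- \frac{27493}{7754} + \frac{1}{2 \left(-7294\right)} \frac{1}{42315}\right) \frac{1}{79292} = \left(- \frac{27493}{7754} + \frac{1}{2} \left(- \frac{1}{7294}\right) \frac{1}{42315}\right) \frac{1}{79292} = \left(- \frac{27493}{7754} - \frac{1}{617291220}\right) \frac{1}{79292} = \left(- \frac{8485593759607}{2393238059940}\right) \frac{1}{79292} = - \frac{8485593759607}{189764632248762480}$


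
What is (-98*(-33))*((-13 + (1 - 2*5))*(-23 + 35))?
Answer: -853776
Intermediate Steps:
(-98*(-33))*((-13 + (1 - 2*5))*(-23 + 35)) = 3234*((-13 + (1 - 10))*12) = 3234*((-13 - 9)*12) = 3234*(-22*12) = 3234*(-264) = -853776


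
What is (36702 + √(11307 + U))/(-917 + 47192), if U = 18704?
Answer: 12234/15425 + √30011/46275 ≈ 0.79687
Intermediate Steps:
(36702 + √(11307 + U))/(-917 + 47192) = (36702 + √(11307 + 18704))/(-917 + 47192) = (36702 + √30011)/46275 = (36702 + √30011)*(1/46275) = 12234/15425 + √30011/46275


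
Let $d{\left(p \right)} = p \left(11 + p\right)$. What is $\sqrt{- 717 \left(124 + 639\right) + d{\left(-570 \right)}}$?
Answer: $i \sqrt{228441} \approx 477.96 i$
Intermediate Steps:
$\sqrt{- 717 \left(124 + 639\right) + d{\left(-570 \right)}} = \sqrt{- 717 \left(124 + 639\right) - 570 \left(11 - 570\right)} = \sqrt{\left(-717\right) 763 - -318630} = \sqrt{-547071 + 318630} = \sqrt{-228441} = i \sqrt{228441}$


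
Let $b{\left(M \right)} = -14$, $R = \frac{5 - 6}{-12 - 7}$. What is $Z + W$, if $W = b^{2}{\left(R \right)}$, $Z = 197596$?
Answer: $197792$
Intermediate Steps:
$R = \frac{1}{19}$ ($R = - \frac{1}{-19} = \left(-1\right) \left(- \frac{1}{19}\right) = \frac{1}{19} \approx 0.052632$)
$W = 196$ ($W = \left(-14\right)^{2} = 196$)
$Z + W = 197596 + 196 = 197792$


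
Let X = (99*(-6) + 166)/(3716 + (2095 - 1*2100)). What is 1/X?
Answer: -3711/428 ≈ -8.6706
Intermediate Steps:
X = -428/3711 (X = (-594 + 166)/(3716 + (2095 - 2100)) = -428/(3716 - 5) = -428/3711 ≈ -0.11533)
1/X = 1/(-428/3711) = -3711/428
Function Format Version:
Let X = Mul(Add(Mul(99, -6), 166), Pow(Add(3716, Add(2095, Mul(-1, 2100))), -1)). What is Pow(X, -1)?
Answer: Rational(-3711, 428) ≈ -8.6706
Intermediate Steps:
X = Rational(-428, 3711) (X = Mul(Add(-594, 166), Pow(Add(3716, Add(2095, -2100)), -1)) = Mul(-428, Pow(Add(3716, -5), -1)) = Mul(-428, Pow(3711, -1)) = Mul(-428, Rational(1, 3711)) = Rational(-428, 3711) ≈ -0.11533)
Pow(X, -1) = Pow(Rational(-428, 3711), -1) = Rational(-3711, 428)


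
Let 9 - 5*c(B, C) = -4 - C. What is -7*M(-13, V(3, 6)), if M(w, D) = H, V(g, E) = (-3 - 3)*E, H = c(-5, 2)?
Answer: -21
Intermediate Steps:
c(B, C) = 13/5 + C/5 (c(B, C) = 9/5 - (-4 - C)/5 = 9/5 + (⅘ + C/5) = 13/5 + C/5)
H = 3 (H = 13/5 + (⅕)*2 = 13/5 + ⅖ = 3)
V(g, E) = -6*E
M(w, D) = 3
-7*M(-13, V(3, 6)) = -7*3 = -21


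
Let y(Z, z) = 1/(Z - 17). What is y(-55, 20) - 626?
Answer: -45073/72 ≈ -626.01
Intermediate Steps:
y(Z, z) = 1/(-17 + Z)
y(-55, 20) - 626 = 1/(-17 - 55) - 626 = 1/(-72) - 626 = -1/72 - 626 = -45073/72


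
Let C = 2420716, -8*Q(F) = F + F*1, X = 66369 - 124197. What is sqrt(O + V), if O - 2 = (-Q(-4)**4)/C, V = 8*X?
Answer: I*sqrt(677725726688011187)/1210358 ≈ 680.16*I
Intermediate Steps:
X = -57828
Q(F) = -F/4 (Q(F) = -(F + F*1)/8 = -(F + F)/8 = -F/4)
V = -462624 (V = 8*(-57828) = -462624)
O = 4841431/2420716 (O = 2 - (-1/4*(-4))**4/2420716 = 2 - 1*1**4*(1/2420716) = 2 - 1*1*(1/2420716) = 2 - 1*1/2420716 = 2 - 1/2420716 = 4841431/2420716 ≈ 2.0000)
sqrt(O + V) = sqrt(4841431/2420716 - 462624) = sqrt(-1119876477353/2420716) = I*sqrt(677725726688011187)/1210358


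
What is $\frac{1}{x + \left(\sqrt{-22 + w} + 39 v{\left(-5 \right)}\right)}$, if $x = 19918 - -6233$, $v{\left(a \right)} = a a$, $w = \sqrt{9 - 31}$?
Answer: $\frac{1}{27126 + \sqrt{-22 + i \sqrt{22}}} \approx 3.6864 \cdot 10^{-5} - 6.4 \cdot 10^{-9} i$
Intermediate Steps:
$w = i \sqrt{22}$ ($w = \sqrt{-22} = i \sqrt{22} \approx 4.6904 i$)
$v{\left(a \right)} = a^{2}$
$x = 26151$ ($x = 19918 + 6233 = 26151$)
$\frac{1}{x + \left(\sqrt{-22 + w} + 39 v{\left(-5 \right)}\right)} = \frac{1}{26151 + \left(\sqrt{-22 + i \sqrt{22}} + 39 \left(-5\right)^{2}\right)} = \frac{1}{26151 + \left(\sqrt{-22 + i \sqrt{22}} + 39 \cdot 25\right)} = \frac{1}{26151 + \left(\sqrt{-22 + i \sqrt{22}} + 975\right)} = \frac{1}{26151 + \left(975 + \sqrt{-22 + i \sqrt{22}}\right)} = \frac{1}{27126 + \sqrt{-22 + i \sqrt{22}}}$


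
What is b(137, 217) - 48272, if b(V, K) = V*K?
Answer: -18543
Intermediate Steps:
b(V, K) = K*V
b(137, 217) - 48272 = 217*137 - 48272 = 29729 - 48272 = -18543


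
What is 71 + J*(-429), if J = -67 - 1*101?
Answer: 72143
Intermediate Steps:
J = -168 (J = -67 - 101 = -168)
71 + J*(-429) = 71 - 168*(-429) = 71 + 72072 = 72143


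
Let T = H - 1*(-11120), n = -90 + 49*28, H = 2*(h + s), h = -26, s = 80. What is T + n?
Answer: 12510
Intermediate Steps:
H = 108 (H = 2*(-26 + 80) = 2*54 = 108)
n = 1282 (n = -90 + 1372 = 1282)
T = 11228 (T = 108 - 1*(-11120) = 108 + 11120 = 11228)
T + n = 11228 + 1282 = 12510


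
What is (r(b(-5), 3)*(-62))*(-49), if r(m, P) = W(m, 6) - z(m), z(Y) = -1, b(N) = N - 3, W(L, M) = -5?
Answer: -12152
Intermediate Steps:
b(N) = -3 + N
r(m, P) = -4 (r(m, P) = -5 - 1*(-1) = -5 + 1 = -4)
(r(b(-5), 3)*(-62))*(-49) = -4*(-62)*(-49) = 248*(-49) = -12152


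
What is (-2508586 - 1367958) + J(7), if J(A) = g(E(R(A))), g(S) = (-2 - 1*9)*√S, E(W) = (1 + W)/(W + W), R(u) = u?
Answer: -3876544 - 22*√7/7 ≈ -3.8766e+6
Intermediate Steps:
E(W) = (1 + W)/(2*W) (E(W) = (1 + W)/((2*W)) = (1 + W)*(1/(2*W)) = (1 + W)/(2*W))
g(S) = -11*√S (g(S) = (-2 - 9)*√S = -11*√S)
J(A) = -11*√2*√((1 + A)/A)/2
(-2508586 - 1367958) + J(7) = (-2508586 - 1367958) - 11*√2*√((1 + 7)/7)/2 = -3876544 - 11*√2*√((⅐)*8)/2 = -3876544 - 11*√2*√(8/7)/2 = -3876544 - 11*√2*2*√14/7/2 = -3876544 - 22*√7/7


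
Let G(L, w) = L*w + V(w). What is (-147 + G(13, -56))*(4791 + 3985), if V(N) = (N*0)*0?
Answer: -7679000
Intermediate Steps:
V(N) = 0 (V(N) = 0*0 = 0)
G(L, w) = L*w (G(L, w) = L*w + 0 = L*w)
(-147 + G(13, -56))*(4791 + 3985) = (-147 + 13*(-56))*(4791 + 3985) = (-147 - 728)*8776 = -875*8776 = -7679000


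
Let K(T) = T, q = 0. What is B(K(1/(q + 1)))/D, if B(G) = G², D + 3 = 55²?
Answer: 1/3022 ≈ 0.00033091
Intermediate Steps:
D = 3022 (D = -3 + 55² = -3 + 3025 = 3022)
B(K(1/(q + 1)))/D = (1/(0 + 1))²/3022 = (1/1)²*(1/3022) = 1²*(1/3022) = 1*(1/3022) = 1/3022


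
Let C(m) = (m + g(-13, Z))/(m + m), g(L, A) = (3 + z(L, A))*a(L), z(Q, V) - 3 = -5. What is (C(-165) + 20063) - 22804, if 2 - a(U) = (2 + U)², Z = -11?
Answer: -452123/165 ≈ -2740.1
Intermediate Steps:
a(U) = 2 - (2 + U)²
z(Q, V) = -2 (z(Q, V) = 3 - 5 = -2)
g(L, A) = 2 - (2 + L)² (g(L, A) = (3 - 2)*(2 - (2 + L)²) = 1*(2 - (2 + L)²) = 2 - (2 + L)²)
C(m) = (-119 + m)/(2*m) (C(m) = (m + (2 - (2 - 13)²))/(m + m) = (m + (2 - 1*(-11)²))/((2*m)) = (m + (2 - 1*121))*(1/(2*m)) = (m + (2 - 121))*(1/(2*m)) = (m - 119)*(1/(2*m)) = (-119 + m)*(1/(2*m)) = (-119 + m)/(2*m))
(C(-165) + 20063) - 22804 = ((½)*(-119 - 165)/(-165) + 20063) - 22804 = ((½)*(-1/165)*(-284) + 20063) - 22804 = (142/165 + 20063) - 22804 = 3310537/165 - 22804 = -452123/165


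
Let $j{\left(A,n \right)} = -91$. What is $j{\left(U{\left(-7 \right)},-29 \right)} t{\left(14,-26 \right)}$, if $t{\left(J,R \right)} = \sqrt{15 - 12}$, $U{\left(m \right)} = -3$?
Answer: $- 91 \sqrt{3} \approx -157.62$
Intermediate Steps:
$t{\left(J,R \right)} = \sqrt{3}$
$j{\left(U{\left(-7 \right)},-29 \right)} t{\left(14,-26 \right)} = - 91 \sqrt{3}$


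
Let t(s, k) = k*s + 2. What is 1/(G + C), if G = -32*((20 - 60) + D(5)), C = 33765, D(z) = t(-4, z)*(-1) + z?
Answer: 1/34309 ≈ 2.9147e-5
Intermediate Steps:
t(s, k) = 2 + k*s
D(z) = -2 + 5*z (D(z) = (2 + z*(-4))*(-1) + z = (2 - 4*z)*(-1) + z = (-2 + 4*z) + z = -2 + 5*z)
G = 544 (G = -32*((20 - 60) + (-2 + 5*5)) = -32*(-40 + (-2 + 25)) = -32*(-40 + 23) = -32*(-17) = 544)
1/(G + C) = 1/(544 + 33765) = 1/34309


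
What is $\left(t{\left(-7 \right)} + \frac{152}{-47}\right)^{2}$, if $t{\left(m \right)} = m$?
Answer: $\frac{231361}{2209} \approx 104.74$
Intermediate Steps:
$\left(t{\left(-7 \right)} + \frac{152}{-47}\right)^{2} = \left(-7 + \frac{152}{-47}\right)^{2} = \left(-7 + 152 \left(- \frac{1}{47}\right)\right)^{2} = \left(-7 - \frac{152}{47}\right)^{2} = \left(- \frac{481}{47}\right)^{2} = \frac{231361}{2209}$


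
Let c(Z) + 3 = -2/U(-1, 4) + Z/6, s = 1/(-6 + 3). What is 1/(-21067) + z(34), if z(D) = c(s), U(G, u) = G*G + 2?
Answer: -1411507/379206 ≈ -3.7223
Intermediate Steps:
U(G, u) = 2 + G² (U(G, u) = G² + 2 = 2 + G²)
s = -⅓ (s = 1/(-3) = -⅓ ≈ -0.33333)
c(Z) = -11/3 + Z/6 (c(Z) = -3 + (-2/(2 + (-1)²) + Z/6) = -3 + (-2/(2 + 1) + Z*(⅙)) = -3 + (-2/3 + Z/6) = -3 + (-2*⅓ + Z/6) = -3 + (-⅔ + Z/6) = -11/3 + Z/6)
z(D) = -67/18 (z(D) = -11/3 + (⅙)*(-⅓) = -11/3 - 1/18 = -67/18)
1/(-21067) + z(34) = 1/(-21067) - 67/18 = -1/21067 - 67/18 = -1411507/379206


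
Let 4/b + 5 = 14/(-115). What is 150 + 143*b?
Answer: 22570/589 ≈ 38.319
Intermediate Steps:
b = -460/589 (b = 4/(-5 + 14/(-115)) = 4/(-5 + 14*(-1/115)) = 4/(-5 - 14/115) = 4/(-589/115) = 4*(-115/589) = -460/589 ≈ -0.78098)
150 + 143*b = 150 + 143*(-460/589) = 150 - 65780/589 = 22570/589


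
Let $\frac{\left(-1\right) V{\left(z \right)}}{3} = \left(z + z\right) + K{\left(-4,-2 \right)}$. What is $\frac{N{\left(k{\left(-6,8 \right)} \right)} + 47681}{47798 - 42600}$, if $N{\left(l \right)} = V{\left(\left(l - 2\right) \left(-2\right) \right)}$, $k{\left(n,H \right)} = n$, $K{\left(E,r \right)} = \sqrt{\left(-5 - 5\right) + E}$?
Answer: $\frac{47585}{5198} - \frac{3 i \sqrt{14}}{5198} \approx 9.1545 - 0.0021595 i$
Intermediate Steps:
$K{\left(E,r \right)} = \sqrt{-10 + E}$ ($K{\left(E,r \right)} = \sqrt{\left(-5 - 5\right) + E} = \sqrt{-10 + E}$)
$V{\left(z \right)} = - 6 z - 3 i \sqrt{14}$ ($V{\left(z \right)} = - 3 \left(\left(z + z\right) + \sqrt{-10 - 4}\right) = - 3 \left(2 z + \sqrt{-14}\right) = - 3 \left(2 z + i \sqrt{14}\right) = - 6 z - 3 i \sqrt{14}$)
$N{\left(l \right)} = -24 + 12 l - 3 i \sqrt{14}$ ($N{\left(l \right)} = - 6 \left(l - 2\right) \left(-2\right) - 3 i \sqrt{14} = - 6 \left(-2 + l\right) \left(-2\right) - 3 i \sqrt{14} = - 6 \left(4 - 2 l\right) - 3 i \sqrt{14} = \left(-24 + 12 l\right) - 3 i \sqrt{14} = -24 + 12 l - 3 i \sqrt{14}$)
$\frac{N{\left(k{\left(-6,8 \right)} \right)} + 47681}{47798 - 42600} = \frac{\left(-24 + 12 \left(-6\right) - 3 i \sqrt{14}\right) + 47681}{47798 - 42600} = \frac{\left(-24 - 72 - 3 i \sqrt{14}\right) + 47681}{5198} = \left(\left(-96 - 3 i \sqrt{14}\right) + 47681\right) \frac{1}{5198} = \left(47585 - 3 i \sqrt{14}\right) \frac{1}{5198} = \frac{47585}{5198} - \frac{3 i \sqrt{14}}{5198}$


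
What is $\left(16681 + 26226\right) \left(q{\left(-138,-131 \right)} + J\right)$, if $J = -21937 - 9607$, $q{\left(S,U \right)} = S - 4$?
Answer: $-1359551202$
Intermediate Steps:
$q{\left(S,U \right)} = -4 + S$
$J = -31544$ ($J = -21937 - 9607 = -31544$)
$\left(16681 + 26226\right) \left(q{\left(-138,-131 \right)} + J\right) = \left(16681 + 26226\right) \left(\left(-4 - 138\right) - 31544\right) = 42907 \left(-142 - 31544\right) = 42907 \left(-31686\right) = -1359551202$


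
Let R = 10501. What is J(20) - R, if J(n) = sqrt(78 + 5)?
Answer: -10501 + sqrt(83) ≈ -10492.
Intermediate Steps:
J(n) = sqrt(83)
J(20) - R = sqrt(83) - 1*10501 = sqrt(83) - 10501 = -10501 + sqrt(83)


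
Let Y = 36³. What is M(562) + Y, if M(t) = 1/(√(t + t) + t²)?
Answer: 4140820917209/88752163 - √281/49878715606 ≈ 46656.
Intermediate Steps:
Y = 46656
M(t) = 1/(t² + √2*√t) (M(t) = 1/(√(2*t) + t²) = 1/(√2*√t + t²) = 1/(t² + √2*√t))
M(562) + Y = 1/(562² + √2*√562) + 46656 = 1/(315844 + 2*√281) + 46656 = 46656 + 1/(315844 + 2*√281)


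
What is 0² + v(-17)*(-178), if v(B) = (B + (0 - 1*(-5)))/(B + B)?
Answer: -1068/17 ≈ -62.824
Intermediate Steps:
v(B) = (5 + B)/(2*B) (v(B) = (B + (0 + 5))/((2*B)) = (B + 5)*(1/(2*B)) = (5 + B)*(1/(2*B)) = (5 + B)/(2*B))
0² + v(-17)*(-178) = 0² + ((½)*(5 - 17)/(-17))*(-178) = 0 + ((½)*(-1/17)*(-12))*(-178) = 0 + (6/17)*(-178) = 0 - 1068/17 = -1068/17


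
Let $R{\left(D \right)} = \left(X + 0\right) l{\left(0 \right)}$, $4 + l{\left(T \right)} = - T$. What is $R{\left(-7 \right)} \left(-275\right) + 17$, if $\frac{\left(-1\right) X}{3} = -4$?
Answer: $13217$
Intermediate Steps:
$l{\left(T \right)} = -4 - T$
$X = 12$ ($X = \left(-3\right) \left(-4\right) = 12$)
$R{\left(D \right)} = -48$ ($R{\left(D \right)} = \left(12 + 0\right) \left(-4 - 0\right) = 12 \left(-4 + 0\right) = 12 \left(-4\right) = -48$)
$R{\left(-7 \right)} \left(-275\right) + 17 = \left(-48\right) \left(-275\right) + 17 = 13200 + 17 = 13217$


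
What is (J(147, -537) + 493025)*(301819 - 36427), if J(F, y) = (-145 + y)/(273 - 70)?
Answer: 26561331835056/203 ≈ 1.3084e+11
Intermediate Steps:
J(F, y) = -5/7 + y/203 (J(F, y) = (-145 + y)/203 = (-145 + y)*(1/203) = -5/7 + y/203)
(J(147, -537) + 493025)*(301819 - 36427) = ((-5/7 + (1/203)*(-537)) + 493025)*(301819 - 36427) = ((-5/7 - 537/203) + 493025)*265392 = (-682/203 + 493025)*265392 = (100083393/203)*265392 = 26561331835056/203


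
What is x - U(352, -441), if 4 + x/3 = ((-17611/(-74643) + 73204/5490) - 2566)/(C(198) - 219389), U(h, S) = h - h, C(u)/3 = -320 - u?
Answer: -60185838212497/5030013746445 ≈ -11.965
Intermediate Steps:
C(u) = -960 - 3*u (C(u) = 3*(-320 - u) = -960 - 3*u)
U(h, S) = 0
x = -60185838212497/5030013746445 (x = -12 + 3*(((-17611/(-74643) + 73204/5490) - 2566)/((-960 - 3*198) - 219389)) = -12 + 3*(((-17611*(-1/74643) + 73204*(1/5490)) - 2566)/((-960 - 594) - 219389)) = -12 + 3*(((17611/74643 + 36602/2745) - 2566)/(-1554 - 219389)) = -12 + 3*((926808427/68298345 - 2566)/(-220943)) = -12 + 3*(-174326744843/68298345*(-1/220943)) = -12 + 3*(174326744843/15090041239335) = -12 + 174326744843/5030013746445 = -60185838212497/5030013746445 ≈ -11.965)
x - U(352, -441) = -60185838212497/5030013746445 - 1*0 = -60185838212497/5030013746445 + 0 = -60185838212497/5030013746445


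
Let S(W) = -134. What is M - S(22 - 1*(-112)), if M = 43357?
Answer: 43491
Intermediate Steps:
M - S(22 - 1*(-112)) = 43357 - 1*(-134) = 43357 + 134 = 43491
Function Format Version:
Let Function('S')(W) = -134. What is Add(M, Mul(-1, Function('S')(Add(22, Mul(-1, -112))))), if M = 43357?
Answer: 43491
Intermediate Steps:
Add(M, Mul(-1, Function('S')(Add(22, Mul(-1, -112))))) = Add(43357, Mul(-1, -134)) = Add(43357, 134) = 43491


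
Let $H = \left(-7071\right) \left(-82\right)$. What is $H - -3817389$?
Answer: $4397211$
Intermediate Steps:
$H = 579822$
$H - -3817389 = 579822 - -3817389 = 579822 + 3817389 = 4397211$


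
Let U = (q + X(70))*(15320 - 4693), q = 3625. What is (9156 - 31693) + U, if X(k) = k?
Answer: 39244228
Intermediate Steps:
U = 39266765 (U = (3625 + 70)*(15320 - 4693) = 3695*10627 = 39266765)
(9156 - 31693) + U = (9156 - 31693) + 39266765 = -22537 + 39266765 = 39244228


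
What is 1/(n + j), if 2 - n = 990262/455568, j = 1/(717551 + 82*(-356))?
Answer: -52265722152/9077773111 ≈ -5.7575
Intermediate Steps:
j = 1/688359 (j = 1/(717551 - 29192) = 1/688359 ≈ 1.4527e-6)
n = -39563/227784 (n = 2 - 990262/455568 = 2 - 1*495131/227784 = 2 - 495131/227784 = -39563/227784 ≈ -0.17369)
1/(n + j) = 1/(-39563/227784 + 1/688359) = 1/(-9077773111/52265722152) = -52265722152/9077773111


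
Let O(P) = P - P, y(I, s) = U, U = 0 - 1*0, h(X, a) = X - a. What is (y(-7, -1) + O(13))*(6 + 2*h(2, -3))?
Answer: 0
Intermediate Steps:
U = 0 (U = 0 + 0 = 0)
y(I, s) = 0
O(P) = 0
(y(-7, -1) + O(13))*(6 + 2*h(2, -3)) = (0 + 0)*(6 + 2*(2 - 1*(-3))) = 0*(6 + 2*(2 + 3)) = 0*(6 + 2*5) = 0*(6 + 10) = 0*16 = 0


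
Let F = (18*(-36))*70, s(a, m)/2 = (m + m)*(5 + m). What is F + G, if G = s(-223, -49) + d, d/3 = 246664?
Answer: 703256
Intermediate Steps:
d = 739992 (d = 3*246664 = 739992)
s(a, m) = 4*m*(5 + m) (s(a, m) = 2*((m + m)*(5 + m)) = 2*((2*m)*(5 + m)) = 2*(2*m*(5 + m)) = 4*m*(5 + m))
F = -45360 (F = -648*70 = -45360)
G = 748616 (G = 4*(-49)*(5 - 49) + 739992 = 4*(-49)*(-44) + 739992 = 8624 + 739992 = 748616)
F + G = -45360 + 748616 = 703256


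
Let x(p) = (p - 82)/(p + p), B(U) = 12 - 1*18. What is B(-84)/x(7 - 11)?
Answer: -24/43 ≈ -0.55814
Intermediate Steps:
B(U) = -6 (B(U) = 12 - 18 = -6)
x(p) = (-82 + p)/(2*p) (x(p) = (-82 + p)/((2*p)) = (-82 + p)*(1/(2*p)) = (-82 + p)/(2*p))
B(-84)/x(7 - 11) = -6*2*(7 - 11)/(-82 + (7 - 11)) = -6*(-8/(-82 - 4)) = -6/((½)*(-¼)*(-86)) = -6/43/4 = -6*4/43 = -24/43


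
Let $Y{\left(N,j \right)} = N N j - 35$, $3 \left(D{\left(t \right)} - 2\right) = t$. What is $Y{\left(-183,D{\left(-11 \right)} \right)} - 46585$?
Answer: $-102435$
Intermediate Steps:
$D{\left(t \right)} = 2 + \frac{t}{3}$
$Y{\left(N,j \right)} = -35 + j N^{2}$ ($Y{\left(N,j \right)} = N^{2} j - 35 = j N^{2} - 35 = -35 + j N^{2}$)
$Y{\left(-183,D{\left(-11 \right)} \right)} - 46585 = \left(-35 + \left(2 + \frac{1}{3} \left(-11\right)\right) \left(-183\right)^{2}\right) - 46585 = \left(-35 + \left(2 - \frac{11}{3}\right) 33489\right) - 46585 = \left(-35 - 55815\right) - 46585 = -55850 - 46585 = -102435$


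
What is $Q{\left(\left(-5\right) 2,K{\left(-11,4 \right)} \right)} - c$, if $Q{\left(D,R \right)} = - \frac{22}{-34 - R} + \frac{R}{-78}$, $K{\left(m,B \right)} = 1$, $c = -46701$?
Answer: $\frac{127495411}{2730} \approx 46702.0$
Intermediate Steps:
$Q{\left(D,R \right)} = - \frac{22}{-34 - R} - \frac{R}{78}$ ($Q{\left(D,R \right)} = - \frac{22}{-34 - R} + R \left(- \frac{1}{78}\right) = - \frac{22}{-34 - R} - \frac{R}{78}$)
$Q{\left(\left(-5\right) 2,K{\left(-11,4 \right)} \right)} - c = \frac{1716 - 1^{2} - 34}{78 \left(34 + 1\right)} - -46701 = \frac{1716 - 1 - 34}{78 \cdot 35} + 46701 = \frac{1}{78} \cdot \frac{1}{35} \left(1716 - 1 - 34\right) + 46701 = \frac{1}{78} \cdot \frac{1}{35} \cdot 1681 + 46701 = \frac{1681}{2730} + 46701 = \frac{127495411}{2730}$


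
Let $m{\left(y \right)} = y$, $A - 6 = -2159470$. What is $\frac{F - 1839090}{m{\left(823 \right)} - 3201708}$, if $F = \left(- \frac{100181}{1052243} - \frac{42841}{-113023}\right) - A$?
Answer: $- \frac{38101364089925486}{380673764864421265} \approx -0.10009$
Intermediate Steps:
$A = -2159464$ ($A = 6 - 2159470 = -2159464$)
$F = \frac{256820035402549496}{118927660589}$ ($F = \left(- \frac{100181}{1052243} - \frac{42841}{-113023}\right) - -2159464 = \left(\left(-100181\right) \frac{1}{1052243} - - \frac{42841}{113023}\right) + 2159464 = \left(- \frac{100181}{1052243} + \frac{42841}{113023}\right) + 2159464 = \frac{33756385200}{118927660589} + 2159464 = \frac{256820035402549496}{118927660589} \approx 2.1595 \cdot 10^{6}$)
$\frac{F - 1839090}{m{\left(823 \right)} - 3201708} = \frac{\frac{256820035402549496}{118927660589} - 1839090}{823 - 3201708} = \frac{38101364089925486}{118927660589 \left(-3200885\right)} = \frac{38101364089925486}{118927660589} \left(- \frac{1}{3200885}\right) = - \frac{38101364089925486}{380673764864421265}$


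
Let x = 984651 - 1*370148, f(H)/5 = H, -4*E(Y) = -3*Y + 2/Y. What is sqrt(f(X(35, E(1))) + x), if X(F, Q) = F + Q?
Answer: sqrt(2458717)/2 ≈ 784.01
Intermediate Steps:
E(Y) = -1/(2*Y) + 3*Y/4 (E(Y) = -(-3*Y + 2/Y)/4 = -1/(2*Y) + 3*Y/4)
f(H) = 5*H
x = 614503 (x = 984651 - 370148 = 614503)
sqrt(f(X(35, E(1))) + x) = sqrt(5*(35 + (1/4)*(-2 + 3*1**2)/1) + 614503) = sqrt(5*(35 + (1/4)*1*(-2 + 3*1)) + 614503) = sqrt(5*(35 + (1/4)*1*(-2 + 3)) + 614503) = sqrt(5*(35 + (1/4)*1*1) + 614503) = sqrt(5*(35 + 1/4) + 614503) = sqrt(5*(141/4) + 614503) = sqrt(705/4 + 614503) = sqrt(2458717/4) = sqrt(2458717)/2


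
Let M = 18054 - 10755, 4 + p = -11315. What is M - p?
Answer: 18618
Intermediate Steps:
p = -11319 (p = -4 - 11315 = -11319)
M = 7299
M - p = 7299 - 1*(-11319) = 7299 + 11319 = 18618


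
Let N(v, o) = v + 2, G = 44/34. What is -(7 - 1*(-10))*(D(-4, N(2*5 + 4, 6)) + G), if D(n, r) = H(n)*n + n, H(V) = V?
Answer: -226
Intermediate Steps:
G = 22/17 (G = 44*(1/34) = 22/17 ≈ 1.2941)
N(v, o) = 2 + v
D(n, r) = n + n² (D(n, r) = n*n + n = n² + n = n + n²)
-(7 - 1*(-10))*(D(-4, N(2*5 + 4, 6)) + G) = -(7 - 1*(-10))*(-4*(1 - 4) + 22/17) = -(7 + 10)*(-4*(-3) + 22/17) = -17*(12 + 22/17) = -17*226/17 = -1*226 = -226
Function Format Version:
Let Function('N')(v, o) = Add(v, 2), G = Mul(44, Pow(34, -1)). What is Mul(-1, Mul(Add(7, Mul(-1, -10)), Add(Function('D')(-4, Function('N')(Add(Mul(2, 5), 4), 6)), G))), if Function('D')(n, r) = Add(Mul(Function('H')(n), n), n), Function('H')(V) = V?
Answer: -226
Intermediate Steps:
G = Rational(22, 17) (G = Mul(44, Rational(1, 34)) = Rational(22, 17) ≈ 1.2941)
Function('N')(v, o) = Add(2, v)
Function('D')(n, r) = Add(n, Pow(n, 2)) (Function('D')(n, r) = Add(Mul(n, n), n) = Add(Pow(n, 2), n) = Add(n, Pow(n, 2)))
Mul(-1, Mul(Add(7, Mul(-1, -10)), Add(Function('D')(-4, Function('N')(Add(Mul(2, 5), 4), 6)), G))) = Mul(-1, Mul(Add(7, Mul(-1, -10)), Add(Mul(-4, Add(1, -4)), Rational(22, 17)))) = Mul(-1, Mul(Add(7, 10), Add(Mul(-4, -3), Rational(22, 17)))) = Mul(-1, Mul(17, Add(12, Rational(22, 17)))) = Mul(-1, Mul(17, Rational(226, 17))) = Mul(-1, 226) = -226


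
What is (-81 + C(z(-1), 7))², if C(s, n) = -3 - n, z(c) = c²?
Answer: 8281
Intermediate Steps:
(-81 + C(z(-1), 7))² = (-81 + (-3 - 1*7))² = (-81 + (-3 - 7))² = (-81 - 10)² = (-91)² = 8281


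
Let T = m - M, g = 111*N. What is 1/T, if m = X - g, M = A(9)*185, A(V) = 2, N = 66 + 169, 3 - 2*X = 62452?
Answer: -2/115359 ≈ -1.7337e-5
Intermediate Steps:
X = -62449/2 (X = 3/2 - ½*62452 = 3/2 - 31226 = -62449/2 ≈ -31225.)
N = 235
g = 26085 (g = 111*235 = 26085)
M = 370 (M = 2*185 = 370)
m = -114619/2 (m = -62449/2 - 1*26085 = -62449/2 - 26085 = -114619/2 ≈ -57310.)
T = -115359/2 (T = -114619/2 - 1*370 = -114619/2 - 370 = -115359/2 ≈ -57680.)
1/T = 1/(-115359/2) = -2/115359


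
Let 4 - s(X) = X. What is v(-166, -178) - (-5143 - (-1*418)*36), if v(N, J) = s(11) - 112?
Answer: -10024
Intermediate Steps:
s(X) = 4 - X
v(N, J) = -119 (v(N, J) = (4 - 1*11) - 112 = (4 - 11) - 112 = -7 - 112 = -119)
v(-166, -178) - (-5143 - (-1*418)*36) = -119 - (-5143 - (-1*418)*36) = -119 - (-5143 - (-418)*36) = -119 - (-5143 - 1*(-15048)) = -119 - (-5143 + 15048) = -119 - 1*9905 = -119 - 9905 = -10024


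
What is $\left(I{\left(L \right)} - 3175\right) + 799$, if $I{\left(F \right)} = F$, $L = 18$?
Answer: $-2358$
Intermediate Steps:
$\left(I{\left(L \right)} - 3175\right) + 799 = \left(18 - 3175\right) + 799 = -3157 + 799 = -2358$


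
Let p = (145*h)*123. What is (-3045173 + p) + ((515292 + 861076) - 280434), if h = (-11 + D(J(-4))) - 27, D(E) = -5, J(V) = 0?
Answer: -2716144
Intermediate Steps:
h = -43 (h = (-11 - 5) - 27 = -16 - 27 = -43)
p = -766905 (p = (145*(-43))*123 = -6235*123 = -766905)
(-3045173 + p) + ((515292 + 861076) - 280434) = (-3045173 - 766905) + ((515292 + 861076) - 280434) = -3812078 + (1376368 - 280434) = -3812078 + 1095934 = -2716144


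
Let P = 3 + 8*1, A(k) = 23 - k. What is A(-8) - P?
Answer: 20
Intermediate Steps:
P = 11 (P = 3 + 8 = 11)
A(-8) - P = (23 - 1*(-8)) - 1*11 = (23 + 8) - 11 = 31 - 11 = 20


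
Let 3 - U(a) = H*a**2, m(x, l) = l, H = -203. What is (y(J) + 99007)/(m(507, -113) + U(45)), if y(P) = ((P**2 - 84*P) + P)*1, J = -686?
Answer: 626541/410965 ≈ 1.5246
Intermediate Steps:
U(a) = 3 + 203*a**2 (U(a) = 3 - (-203)*a**2 = 3 + 203*a**2)
y(P) = P**2 - 83*P (y(P) = (P**2 - 83*P)*1 = P**2 - 83*P)
(y(J) + 99007)/(m(507, -113) + U(45)) = (-686*(-83 - 686) + 99007)/(-113 + (3 + 203*45**2)) = (-686*(-769) + 99007)/(-113 + (3 + 203*2025)) = (527534 + 99007)/(-113 + (3 + 411075)) = 626541/(-113 + 411078) = 626541/410965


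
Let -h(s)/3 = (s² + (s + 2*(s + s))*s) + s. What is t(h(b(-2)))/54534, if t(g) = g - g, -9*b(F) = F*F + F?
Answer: 0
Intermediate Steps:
b(F) = -F/9 - F²/9 (b(F) = -(F*F + F)/9 = -(F² + F)/9 = -(F + F²)/9 = -F/9 - F²/9)
h(s) = -18*s² - 3*s (h(s) = -3*((s² + (s + 2*(s + s))*s) + s) = -3*((s² + (s + 2*(2*s))*s) + s) = -3*((s² + (s + 4*s)*s) + s) = -3*((s² + (5*s)*s) + s) = -3*((s² + 5*s²) + s) = -3*(6*s² + s) = -3*(s + 6*s²) = -18*s² - 3*s)
t(g) = 0
t(h(b(-2)))/54534 = 0/54534 = 0*(1/54534) = 0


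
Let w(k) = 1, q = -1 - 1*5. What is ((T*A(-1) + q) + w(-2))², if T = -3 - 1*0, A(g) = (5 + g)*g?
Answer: 49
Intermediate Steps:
q = -6 (q = -1 - 5 = -6)
A(g) = g*(5 + g)
T = -3 (T = -3 + 0 = -3)
((T*A(-1) + q) + w(-2))² = ((-(-3)*(5 - 1) - 6) + 1)² = ((-(-3)*4 - 6) + 1)² = ((-3*(-4) - 6) + 1)² = ((12 - 6) + 1)² = (6 + 1)² = 7² = 49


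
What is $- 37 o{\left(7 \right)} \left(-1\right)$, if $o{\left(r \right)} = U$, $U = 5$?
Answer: $185$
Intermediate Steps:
$o{\left(r \right)} = 5$
$- 37 o{\left(7 \right)} \left(-1\right) = \left(-37\right) 5 \left(-1\right) = \left(-185\right) \left(-1\right) = 185$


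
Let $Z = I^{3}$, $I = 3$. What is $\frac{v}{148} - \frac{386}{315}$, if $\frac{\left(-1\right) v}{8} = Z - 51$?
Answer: $\frac{838}{11655} \approx 0.0719$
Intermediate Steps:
$Z = 27$ ($Z = 3^{3} = 27$)
$v = 192$ ($v = - 8 \left(27 - 51\right) = \left(-8\right) \left(-24\right) = 192$)
$\frac{v}{148} - \frac{386}{315} = \frac{192}{148} - \frac{386}{315} = 192 \cdot \frac{1}{148} - \frac{386}{315} = \frac{48}{37} - \frac{386}{315} = \frac{838}{11655}$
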